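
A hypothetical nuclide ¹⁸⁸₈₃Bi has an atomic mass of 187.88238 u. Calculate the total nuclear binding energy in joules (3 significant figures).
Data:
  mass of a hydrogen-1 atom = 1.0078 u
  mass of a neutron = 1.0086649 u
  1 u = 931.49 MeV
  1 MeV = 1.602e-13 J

2.50e-10 J

Z = 83, so N = A − Z = 188 − 83 = 105.
Mass of separated nucleons = 83(1.0078) + 105(1.0086649) = 83.6474 + 105.9098145 = 189.5572145 u
The mass defect is 189.5572145 − 187.88238 = 1.6748345 u.
Converting to energy: 1.6748345 u × 931.49 MeV/u = 1560.09 MeV
In joules: 1560.09 MeV × 1.602e-13 J/MeV = 2.4993e-10 J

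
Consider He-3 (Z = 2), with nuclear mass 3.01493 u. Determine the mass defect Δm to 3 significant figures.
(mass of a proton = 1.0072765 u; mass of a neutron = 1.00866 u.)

Z = 2, so N = A − Z = 3 − 2 = 1.
Mass of separated nucleons = 2(1.0072765) + 1(1.00866) = 2.0145530 + 1.00866 = 3.0232130 u
Mass defect Δm = 3.0232130 − 3.01493 = 0.0082830 u

0.00828 u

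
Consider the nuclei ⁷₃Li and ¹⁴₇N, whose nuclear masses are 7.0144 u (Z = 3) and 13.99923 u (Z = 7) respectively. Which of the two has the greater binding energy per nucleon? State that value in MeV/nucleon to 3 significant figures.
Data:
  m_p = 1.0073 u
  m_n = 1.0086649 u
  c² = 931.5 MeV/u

⁷₃Li: Σm = 3(1.0073) + 4(1.0086649) = 7.0565596 u; Δm = 0.0421596 u; E_B = 39.272 MeV; E_B/A = 5.610 MeV
¹⁴₇N: Σm = 7(1.0073) + 7(1.0086649) = 14.1117543 u; Δm = 0.1125243 u; E_B = 104.82 MeV; E_B/A = 7.487 MeV
¹⁴₇N has the higher binding energy per nucleon, so it is the more tightly bound nucleus.

¹⁴₇N; 7.49 MeV/nucleon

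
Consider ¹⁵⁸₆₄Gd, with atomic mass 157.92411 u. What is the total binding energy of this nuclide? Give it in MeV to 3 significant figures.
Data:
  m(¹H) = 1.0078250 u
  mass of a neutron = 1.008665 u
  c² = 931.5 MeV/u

1300 MeV

Σm = 64·m(¹H) + 94·m_n = 64.5008000 + 94.814510 = 159.3153100 u
Mass defect Δm = 159.3153100 − 157.92411 = 1.3912000 u
Binding energy = Δm·c² = 1.3912000 × 931.5 MeV/u = 1295.90 MeV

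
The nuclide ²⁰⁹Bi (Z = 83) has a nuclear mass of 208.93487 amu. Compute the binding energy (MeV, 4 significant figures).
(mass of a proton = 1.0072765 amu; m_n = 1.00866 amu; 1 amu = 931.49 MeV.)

Z = 83, so N = A − Z = 209 − 83 = 126.
Mass of separated nucleons = 83(1.0072765) + 126(1.00866) = 83.6039495 + 127.09116 = 210.6951095 amu
The mass defect is 210.6951095 − 208.93487 = 1.7602395 amu.
Binding energy = Δm·c² = 1.7602395 × 931.49 MeV/amu = 1639.65 MeV

1640 MeV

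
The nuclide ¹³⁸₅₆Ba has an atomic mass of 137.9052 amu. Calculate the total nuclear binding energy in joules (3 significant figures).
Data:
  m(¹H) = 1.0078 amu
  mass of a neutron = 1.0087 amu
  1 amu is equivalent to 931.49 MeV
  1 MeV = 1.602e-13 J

The nucleus contains 56 protons and 138 − 56 = 82 neutrons.
Mass of separated nucleons = 56(1.0078) + 82(1.0087) = 56.4368 + 82.7134 = 139.1502 amu
Mass defect Δm = 139.1502 − 137.9052 = 1.2450 amu
E_B = 1.2450 × 931.49 = 1159.71 MeV
In joules: 1159.71 MeV × 1.602e-13 J/MeV = 1.8579e-10 J

1.86e-10 J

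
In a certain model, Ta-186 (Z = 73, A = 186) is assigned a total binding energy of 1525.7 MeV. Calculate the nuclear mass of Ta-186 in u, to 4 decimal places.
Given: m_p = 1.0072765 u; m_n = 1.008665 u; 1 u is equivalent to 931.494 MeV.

Mass defect = 1525.7 MeV / (931.494 MeV/u) = 1.637906 u
Constituent mass = 73(1.0072765) + 113(1.008665) = 187.5103295 u
Nuclear mass = 187.5103295 − 1.637906 = 185.8724235 u ≈ 185.8724 u (to 4 decimal places)

185.8724 u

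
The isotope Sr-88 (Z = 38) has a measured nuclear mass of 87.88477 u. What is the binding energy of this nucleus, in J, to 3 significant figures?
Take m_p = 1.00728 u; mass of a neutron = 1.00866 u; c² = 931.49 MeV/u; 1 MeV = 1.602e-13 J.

Z = 38, so N = A − Z = 88 − 38 = 50.
Mass of separated nucleons = 38(1.00728) + 50(1.00866) = 38.27664 + 50.43300 = 88.70964 u
Mass defect Δm = 88.70964 − 87.88477 = 0.82487 u
E_B = 0.82487 × 931.49 = 768.358 MeV
In joules: 768.358 MeV × 1.602e-13 J/MeV = 1.2309e-10 J

1.23e-10 J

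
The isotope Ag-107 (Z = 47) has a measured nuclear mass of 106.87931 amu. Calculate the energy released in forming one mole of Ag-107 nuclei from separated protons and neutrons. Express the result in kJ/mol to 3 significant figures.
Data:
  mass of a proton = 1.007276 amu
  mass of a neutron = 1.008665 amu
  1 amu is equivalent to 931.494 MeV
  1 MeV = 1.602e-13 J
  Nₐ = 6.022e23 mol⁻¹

The nucleus contains 47 protons and 107 − 47 = 60 neutrons.
Mass of separated nucleons = 47(1.007276) + 60(1.008665) = 47.341972 + 60.519900 = 107.861872 amu
Δm = 107.861872 − 106.87931 = 0.982562 amu
E_B = 0.982562 × 931.494 = 915.251 MeV
Per nucleus in joules: 915.251 MeV × 1.602e-13 J/MeV = 1.4662e-10 J
Per mole: 1.4662e-10 J × 6.022e23 mol⁻¹ = 8.8295e+13 J/mol

8.83e+10 kJ/mol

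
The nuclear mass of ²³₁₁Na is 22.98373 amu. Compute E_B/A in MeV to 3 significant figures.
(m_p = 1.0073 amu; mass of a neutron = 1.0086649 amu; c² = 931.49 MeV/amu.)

The nucleus contains 11 protons and 23 − 11 = 12 neutrons.
Total constituent mass: 11 × 1.0073 + 12 × 1.0086649 = 23.1842788 amu
Mass defect Δm = 23.1842788 − 22.98373 = 0.2005488 amu
E_B = 0.2005488 × 931.49 = 186.809 MeV
Dividing by A = 23 gives 8.122 MeV per nucleon.

8.12 MeV/nucleon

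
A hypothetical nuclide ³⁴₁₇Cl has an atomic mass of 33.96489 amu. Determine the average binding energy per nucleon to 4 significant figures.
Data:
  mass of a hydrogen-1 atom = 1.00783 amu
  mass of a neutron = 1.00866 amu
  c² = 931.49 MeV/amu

8.642 MeV/nucleon

Total constituent mass: 17 × 1.00783 + 17 × 1.00866 = 34.28033 amu
The mass defect is 34.28033 − 33.96489 = 0.31544 amu.
E_B = 0.31544 × 931.49 = 293.829 MeV
Dividing by A = 34 gives 8.642 MeV per nucleon.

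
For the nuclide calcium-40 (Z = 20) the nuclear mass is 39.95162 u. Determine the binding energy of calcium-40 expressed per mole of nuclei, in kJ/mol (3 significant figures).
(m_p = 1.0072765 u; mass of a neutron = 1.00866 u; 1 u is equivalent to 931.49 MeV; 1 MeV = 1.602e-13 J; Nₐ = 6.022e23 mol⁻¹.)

3.30e+10 kJ/mol

With 20 protons and 20 neutrons (A = 40):
Total constituent mass: 20 × 1.0072765 + 20 × 1.00866 = 40.3187300 u
Δm = 40.3187300 − 39.95162 = 0.3671100 u
Converting to energy: 0.3671100 u × 931.49 MeV/u = 341.959 MeV
Per nucleus in joules: 341.959 MeV × 1.602e-13 J/MeV = 5.4782e-11 J
Per mole: 5.4782e-11 J × 6.022e23 mol⁻¹ = 3.2990e+13 J/mol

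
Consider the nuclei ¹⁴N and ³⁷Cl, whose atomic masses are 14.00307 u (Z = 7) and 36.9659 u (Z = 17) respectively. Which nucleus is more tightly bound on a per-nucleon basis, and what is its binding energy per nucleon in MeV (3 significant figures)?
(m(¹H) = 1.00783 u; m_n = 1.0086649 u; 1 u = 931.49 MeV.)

³⁷Cl; 8.57 MeV/nucleon

¹⁴N: Σm = 7(1.00783) + 7(1.0086649) = 14.1154643 u; Δm = 0.1123943 u; E_B = 104.69 MeV; E_B/A = 7.478 MeV
³⁷Cl: Σm = 17(1.00783) + 20(1.0086649) = 37.3064080 u; Δm = 0.3405080 u; E_B = 317.18 MeV; E_B/A = 8.572 MeV
³⁷Cl has the higher binding energy per nucleon, so it is the more tightly bound nucleus.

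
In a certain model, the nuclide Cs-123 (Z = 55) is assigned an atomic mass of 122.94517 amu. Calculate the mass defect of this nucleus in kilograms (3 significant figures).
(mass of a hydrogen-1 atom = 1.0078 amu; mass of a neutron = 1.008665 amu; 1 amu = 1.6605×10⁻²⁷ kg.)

Mass of separated nucleons = 55(1.0078) + 68(1.008665) = 55.4290 + 68.589220 = 124.018220 amu
Mass defect Δm = 124.018220 − 122.94517 = 1.073050 amu
In SI units: 1.073050 amu × 1.6605×10⁻²⁷ kg/amu = 1.7818e-27 kg

1.78e-27 kg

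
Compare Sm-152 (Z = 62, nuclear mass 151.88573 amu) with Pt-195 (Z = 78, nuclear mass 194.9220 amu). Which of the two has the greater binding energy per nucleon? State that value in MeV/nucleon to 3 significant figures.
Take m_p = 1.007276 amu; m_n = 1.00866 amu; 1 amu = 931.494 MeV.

Sm-152: Σm = 62(1.007276) + 90(1.00866) = 153.230512 amu; Δm = 1.344782 amu; E_B = 1252.7 MeV; E_B/A = 8.241 MeV
Pt-195: Σm = 78(1.007276) + 117(1.00866) = 196.580748 amu; Δm = 1.658748 amu; E_B = 1545.1 MeV; E_B/A = 7.924 MeV
Sm-152 has the higher binding energy per nucleon, so it is the more tightly bound nucleus.

Sm-152; 8.24 MeV/nucleon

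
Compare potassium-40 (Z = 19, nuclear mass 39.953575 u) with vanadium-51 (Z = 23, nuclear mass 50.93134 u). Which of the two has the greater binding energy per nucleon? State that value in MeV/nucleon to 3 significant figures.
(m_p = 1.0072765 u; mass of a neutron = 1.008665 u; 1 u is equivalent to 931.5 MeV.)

potassium-40: Σm = 19(1.0072765) + 21(1.008665) = 40.3202185 u; Δm = 0.3666435 u; E_B = 341.53 MeV; E_B/A = 8.538 MeV
vanadium-51: Σm = 23(1.0072765) + 28(1.008665) = 51.4099795 u; Δm = 0.4786395 u; E_B = 445.85 MeV; E_B/A = 8.742 MeV
vanadium-51 has the higher binding energy per nucleon, so it is the more tightly bound nucleus.

vanadium-51; 8.74 MeV/nucleon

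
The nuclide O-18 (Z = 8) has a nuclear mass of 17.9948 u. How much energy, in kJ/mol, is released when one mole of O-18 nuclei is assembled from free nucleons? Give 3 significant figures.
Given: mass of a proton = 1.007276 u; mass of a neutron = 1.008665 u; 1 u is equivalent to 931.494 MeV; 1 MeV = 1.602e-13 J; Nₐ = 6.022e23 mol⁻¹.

Σm = 8·m_p + 10·m_n = 8.058208 + 10.086650 = 18.144858 u
The mass defect is 18.144858 − 17.9948 = 0.150058 u.
Binding energy = Δm·c² = 0.150058 × 931.494 MeV/u = 139.778 MeV
Per nucleus in joules: 139.778 MeV × 1.602e-13 J/MeV = 2.2392e-11 J
Per mole: 2.2392e-11 J × 6.022e23 mol⁻¹ = 1.3484e+13 J/mol

1.35e+10 kJ/mol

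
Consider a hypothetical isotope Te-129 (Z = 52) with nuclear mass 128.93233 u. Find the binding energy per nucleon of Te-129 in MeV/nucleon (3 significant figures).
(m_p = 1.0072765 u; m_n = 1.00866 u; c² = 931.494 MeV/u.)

With 52 protons and 77 neutrons (A = 129):
Total constituent mass: 52 × 1.0072765 + 77 × 1.00866 = 130.0451980 u
The mass defect is 130.0451980 − 128.93233 = 1.1128680 u.
Converting to energy: 1.1128680 u × 931.494 MeV/u = 1036.63 MeV
BE/A = 1036.63 MeV / 129 = 8.036 MeV/nucleon

8.04 MeV/nucleon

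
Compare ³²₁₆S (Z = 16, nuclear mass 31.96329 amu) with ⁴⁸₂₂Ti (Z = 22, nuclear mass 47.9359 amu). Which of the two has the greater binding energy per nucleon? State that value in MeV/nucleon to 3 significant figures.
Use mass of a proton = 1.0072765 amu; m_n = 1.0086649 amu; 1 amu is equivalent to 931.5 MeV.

³²₁₆S: Σm = 16(1.0072765) + 16(1.0086649) = 32.2550624 amu; Δm = 0.2917724 amu; E_B = 271.79 MeV; E_B/A = 8.493 MeV
⁴⁸₂₂Ti: Σm = 22(1.0072765) + 26(1.0086649) = 48.3853704 amu; Δm = 0.4494704 amu; E_B = 418.68 MeV; E_B/A = 8.723 MeV
⁴⁸₂₂Ti has the higher binding energy per nucleon, so it is the more tightly bound nucleus.

⁴⁸₂₂Ti; 8.72 MeV/nucleon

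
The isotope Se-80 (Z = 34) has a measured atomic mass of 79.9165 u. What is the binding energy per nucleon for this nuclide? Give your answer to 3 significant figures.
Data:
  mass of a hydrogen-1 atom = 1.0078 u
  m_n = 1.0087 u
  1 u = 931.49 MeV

8.72 MeV/nucleon

Σm = 34·m(¹H) + 46·m_n = 34.2652 + 46.4002 = 80.6654 u
The mass defect is 80.6654 − 79.9165 = 0.7489 u.
E_B = 0.7489 × 931.49 = 697.593 MeV
BE/A = 697.593 MeV / 80 = 8.720 MeV/nucleon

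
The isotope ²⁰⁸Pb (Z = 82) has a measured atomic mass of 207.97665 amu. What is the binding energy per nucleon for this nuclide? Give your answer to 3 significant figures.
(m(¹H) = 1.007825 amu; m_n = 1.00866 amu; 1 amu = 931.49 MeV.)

Σm = 82·m(¹H) + 126·m_n = 82.641650 + 127.09116 = 209.732810 amu
Mass defect Δm = 209.732810 − 207.97665 = 1.756160 amu
E_B = 1.756160 × 931.49 = 1635.845 MeV
BE/A = 1635.845 MeV / 208 = 7.8646 MeV/nucleon

7.86 MeV/nucleon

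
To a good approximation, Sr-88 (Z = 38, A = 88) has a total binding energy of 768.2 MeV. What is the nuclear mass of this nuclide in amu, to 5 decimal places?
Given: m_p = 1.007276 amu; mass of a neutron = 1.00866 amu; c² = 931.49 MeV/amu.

87.88479 amu

Mass defect = 768.2 MeV / (931.49 MeV/amu) = 0.8247002 amu
Constituent mass = 38(1.007276) + 50(1.00866) = 88.709488 amu
Nuclear mass = 88.709488 − 0.8247002 = 87.8847878 amu ≈ 87.88479 amu (to 5 decimal places)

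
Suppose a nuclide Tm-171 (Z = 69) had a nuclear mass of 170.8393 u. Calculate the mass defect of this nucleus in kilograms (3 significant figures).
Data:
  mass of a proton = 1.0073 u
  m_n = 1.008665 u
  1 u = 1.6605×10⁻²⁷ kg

Σm = 69·m_p + 102·m_n = 69.5037 + 102.883830 = 172.387530 u
Mass defect Δm = 172.387530 − 170.8393 = 1.548230 u
In SI units: 1.548230 u × 1.6605×10⁻²⁷ kg/u = 2.5708e-27 kg

2.57e-27 kg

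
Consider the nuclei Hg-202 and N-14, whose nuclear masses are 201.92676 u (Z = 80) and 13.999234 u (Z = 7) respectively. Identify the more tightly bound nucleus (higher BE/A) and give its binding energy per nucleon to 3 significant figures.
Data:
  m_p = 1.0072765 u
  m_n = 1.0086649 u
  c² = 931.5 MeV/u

Hg-202: Σm = 80(1.0072765) + 122(1.0086649) = 203.6392378 u; Δm = 1.7124778 u; E_B = 1595.2 MeV; E_B/A = 7.897 MeV
N-14: Σm = 7(1.0072765) + 7(1.0086649) = 14.1115898 u; Δm = 0.1123558 u; E_B = 104.66 MeV; E_B/A = 7.476 MeV
Hg-202 has the higher binding energy per nucleon, so it is the more tightly bound nucleus.

Hg-202; 7.90 MeV/nucleon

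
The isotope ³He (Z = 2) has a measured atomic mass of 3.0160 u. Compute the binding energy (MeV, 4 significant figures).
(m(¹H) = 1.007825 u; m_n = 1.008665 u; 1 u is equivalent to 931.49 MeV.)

7.745 MeV

Σm = 2·m(¹H) + 1·m_n = 2.015650 + 1.008665 = 3.024315 u
Δm = 3.024315 − 3.0160 = 0.008315 u
Converting to energy: 0.008315 u × 931.49 MeV/u = 7.74534 MeV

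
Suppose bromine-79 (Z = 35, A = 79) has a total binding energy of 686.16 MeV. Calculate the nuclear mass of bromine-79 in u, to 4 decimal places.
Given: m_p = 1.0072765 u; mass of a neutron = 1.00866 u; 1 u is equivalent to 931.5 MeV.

78.8991 u

Mass defect = 686.16 MeV / (931.5 MeV/u) = 0.736618 u
Constituent mass = 35(1.0072765) + 44(1.00866) = 79.6357175 u
Nuclear mass = 79.6357175 − 0.736618 = 78.8990995 u ≈ 78.8991 u (to 4 decimal places)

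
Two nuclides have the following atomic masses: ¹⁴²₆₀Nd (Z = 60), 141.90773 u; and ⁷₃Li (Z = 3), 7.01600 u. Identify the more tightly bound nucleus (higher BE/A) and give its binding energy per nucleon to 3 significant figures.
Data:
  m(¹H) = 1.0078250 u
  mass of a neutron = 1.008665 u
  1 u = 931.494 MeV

¹⁴²₆₀Nd; 8.35 MeV/nucleon

¹⁴²₆₀Nd: Σm = 60(1.0078250) + 82(1.008665) = 143.1800300 u; Δm = 1.2723000 u; E_B = 1185.1 MeV; E_B/A = 8.346 MeV
⁷₃Li: Σm = 3(1.0078250) + 4(1.008665) = 7.0581350 u; Δm = 0.0421350 u; E_B = 39.248 MeV; E_B/A = 5.607 MeV
¹⁴²₆₀Nd has the higher binding energy per nucleon, so it is the more tightly bound nucleus.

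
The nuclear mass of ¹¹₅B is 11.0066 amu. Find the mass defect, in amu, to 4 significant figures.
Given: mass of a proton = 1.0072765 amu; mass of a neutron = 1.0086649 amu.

0.08177 amu

Total constituent mass: 5 × 1.0072765 + 6 × 1.0086649 = 11.0883719 amu
Mass defect Δm = 11.0883719 − 11.0066 = 0.0817719 amu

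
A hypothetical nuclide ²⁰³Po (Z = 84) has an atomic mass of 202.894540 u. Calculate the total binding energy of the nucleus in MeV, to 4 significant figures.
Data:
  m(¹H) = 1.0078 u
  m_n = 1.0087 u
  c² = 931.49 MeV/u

1673 MeV

With 84 protons and 119 neutrons (A = 203):
Mass of separated nucleons = 84(1.0078) + 119(1.0087) = 84.6552 + 120.0353 = 204.6905 u
Mass defect Δm = 204.6905 − 202.894540 = 1.795960 u
Binding energy = Δm·c² = 1.795960 × 931.49 MeV/u = 1672.92 MeV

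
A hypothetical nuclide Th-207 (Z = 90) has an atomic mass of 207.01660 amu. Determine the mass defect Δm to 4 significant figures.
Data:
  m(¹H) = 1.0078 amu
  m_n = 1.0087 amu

With 90 protons and 117 neutrons (A = 207):
Σm = 90·m(¹H) + 117·m_n = 90.7020 + 118.0179 = 208.7199 amu
Mass defect Δm = 208.7199 − 207.01660 = 1.70330 amu

1.703 amu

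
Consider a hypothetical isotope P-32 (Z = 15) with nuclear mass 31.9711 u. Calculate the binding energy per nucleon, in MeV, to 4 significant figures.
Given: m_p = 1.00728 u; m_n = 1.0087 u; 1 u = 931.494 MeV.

8.325 MeV/nucleon

Z = 15, so N = A − Z = 32 − 15 = 17.
Mass of separated nucleons = 15(1.00728) + 17(1.0087) = 15.10920 + 17.1479 = 32.25710 u
Mass defect Δm = 32.25710 − 31.9711 = 0.28600 u
Converting to energy: 0.28600 u × 931.494 MeV/u = 266.407 MeV
Per nucleon: 266.407 / 32 = 8.325 MeV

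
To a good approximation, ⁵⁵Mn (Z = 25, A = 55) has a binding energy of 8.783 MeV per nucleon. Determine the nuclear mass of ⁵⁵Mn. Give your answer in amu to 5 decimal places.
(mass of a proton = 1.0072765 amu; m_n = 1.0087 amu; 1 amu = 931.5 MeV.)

54.92432 amu

Total binding energy = 55 × 8.783 = 483.065 MeV
Mass defect = 483.065 MeV / (931.5 MeV/amu) = 0.5185883 amu
Constituent mass = 25(1.0072765) + 30(1.0087) = 55.4429125 amu
Nuclear mass = 55.4429125 − 0.5185883 = 54.9243242 amu ≈ 54.92432 amu (to 5 decimal places)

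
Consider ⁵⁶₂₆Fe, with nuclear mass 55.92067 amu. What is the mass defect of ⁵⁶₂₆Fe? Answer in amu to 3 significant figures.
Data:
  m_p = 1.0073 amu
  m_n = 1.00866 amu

With 26 protons and 30 neutrons (A = 56):
Mass of separated nucleons = 26(1.0073) + 30(1.00866) = 26.1898 + 30.25980 = 56.44960 amu
Δm = 56.44960 − 55.92067 = 0.52893 amu

0.529 amu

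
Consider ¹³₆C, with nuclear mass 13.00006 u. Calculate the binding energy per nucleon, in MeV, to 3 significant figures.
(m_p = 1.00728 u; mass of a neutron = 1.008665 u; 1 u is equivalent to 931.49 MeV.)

With 6 protons and 7 neutrons (A = 13):
Total constituent mass: 6 × 1.00728 + 7 × 1.008665 = 13.104335 u
Mass defect Δm = 13.104335 − 13.00006 = 0.104275 u
E_B = 0.104275 × 931.49 = 97.1311 MeV
Dividing by A = 13 gives 7.472 MeV per nucleon.

7.47 MeV/nucleon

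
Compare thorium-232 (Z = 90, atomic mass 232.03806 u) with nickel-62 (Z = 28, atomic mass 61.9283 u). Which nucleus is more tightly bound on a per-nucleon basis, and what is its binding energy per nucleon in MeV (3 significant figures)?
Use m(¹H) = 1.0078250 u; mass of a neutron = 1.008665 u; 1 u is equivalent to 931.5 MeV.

nickel-62; 8.80 MeV/nucleon

thorium-232: Σm = 90(1.0078250) + 142(1.008665) = 233.9346800 u; Δm = 1.8966200 u; E_B = 1766.7 MeV; E_B/A = 7.615 MeV
nickel-62: Σm = 28(1.0078250) + 34(1.008665) = 62.5137100 u; Δm = 0.5854100 u; E_B = 545.31 MeV; E_B/A = 8.795 MeV
nickel-62 has the higher binding energy per nucleon, so it is the more tightly bound nucleus.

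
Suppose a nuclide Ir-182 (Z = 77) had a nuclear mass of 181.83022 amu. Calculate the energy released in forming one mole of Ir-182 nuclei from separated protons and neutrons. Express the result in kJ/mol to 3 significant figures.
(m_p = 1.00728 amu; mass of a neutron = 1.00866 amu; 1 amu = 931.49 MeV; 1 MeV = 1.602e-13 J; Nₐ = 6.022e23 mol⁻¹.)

Σm = 77·m_p + 105·m_n = 77.56056 + 105.90930 = 183.46986 amu
Δm = 183.46986 − 181.83022 = 1.63964 amu
Binding energy = Δm·c² = 1.63964 × 931.49 MeV/amu = 1527.31 MeV
Per nucleus in joules: 1527.31 MeV × 1.602e-13 J/MeV = 2.4468e-10 J
Per mole: 2.4468e-10 J × 6.022e23 mol⁻¹ = 1.4735e+14 J/mol

1.47e+11 kJ/mol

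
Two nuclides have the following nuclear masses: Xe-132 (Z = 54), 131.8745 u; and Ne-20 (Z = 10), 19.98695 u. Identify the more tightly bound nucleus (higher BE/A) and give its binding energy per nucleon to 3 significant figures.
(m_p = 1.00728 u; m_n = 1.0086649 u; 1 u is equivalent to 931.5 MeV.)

Xe-132; 8.43 MeV/nucleon

Xe-132: Σm = 54(1.00728) + 78(1.0086649) = 133.0689822 u; Δm = 1.1944822 u; E_B = 1112.66 MeV; E_B/A = 8.429 MeV
Ne-20: Σm = 10(1.00728) + 10(1.0086649) = 20.1594490 u; Δm = 0.1724990 u; E_B = 160.68 MeV; E_B/A = 8.034 MeV
Xe-132 has the higher binding energy per nucleon, so it is the more tightly bound nucleus.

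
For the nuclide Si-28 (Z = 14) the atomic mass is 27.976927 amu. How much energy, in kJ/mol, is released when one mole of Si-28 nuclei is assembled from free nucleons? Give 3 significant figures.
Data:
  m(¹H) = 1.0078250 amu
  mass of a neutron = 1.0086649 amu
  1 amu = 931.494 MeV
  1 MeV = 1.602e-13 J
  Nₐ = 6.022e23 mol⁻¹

Z = 14, so N = A − Z = 28 − 14 = 14.
Mass of separated nucleons = 14(1.0078250) + 14(1.0086649) = 14.1095500 + 14.1213086 = 28.2308586 amu
Mass defect Δm = 28.2308586 − 27.976927 = 0.2539316 amu
Converting to energy: 0.2539316 amu × 931.494 MeV/amu = 236.536 MeV
Per nucleus in joules: 236.536 MeV × 1.602e-13 J/MeV = 3.7893e-11 J
Per mole: 3.7893e-11 J × 6.022e23 mol⁻¹ = 2.2819e+13 J/mol

2.28e+10 kJ/mol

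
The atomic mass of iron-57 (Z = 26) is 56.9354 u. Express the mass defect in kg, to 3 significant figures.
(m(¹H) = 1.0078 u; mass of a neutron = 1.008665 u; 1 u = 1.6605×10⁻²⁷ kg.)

8.90e-28 kg

With 26 protons and 31 neutrons (A = 57):
Σm = 26·m(¹H) + 31·m_n = 26.2028 + 31.268615 = 57.471415 u
Mass defect Δm = 57.471415 − 56.9354 = 0.536015 u
In SI units: 0.536015 u × 1.6605×10⁻²⁷ kg/u = 8.9005e-28 kg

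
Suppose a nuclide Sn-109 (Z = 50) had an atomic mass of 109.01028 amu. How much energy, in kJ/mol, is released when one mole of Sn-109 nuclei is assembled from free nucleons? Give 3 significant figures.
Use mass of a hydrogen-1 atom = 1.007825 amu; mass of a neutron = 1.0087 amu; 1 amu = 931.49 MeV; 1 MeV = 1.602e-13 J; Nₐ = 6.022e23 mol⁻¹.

8.04e+10 kJ/mol

Mass of separated nucleons = 50(1.007825) + 59(1.0087) = 50.391250 + 59.5133 = 109.904550 amu
Δm = 109.904550 − 109.01028 = 0.894270 amu
Binding energy = Δm·c² = 0.894270 × 931.49 MeV/amu = 833.004 MeV
Per nucleus in joules: 833.004 MeV × 1.602e-13 J/MeV = 1.3345e-10 J
Per mole: 1.3345e-10 J × 6.022e23 mol⁻¹ = 8.0364e+13 J/mol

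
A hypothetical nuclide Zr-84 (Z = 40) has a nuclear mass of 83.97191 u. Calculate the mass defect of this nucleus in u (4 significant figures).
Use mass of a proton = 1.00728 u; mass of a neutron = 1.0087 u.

0.7021 u

The nucleus contains 40 protons and 84 − 40 = 44 neutrons.
Total constituent mass: 40 × 1.00728 + 44 × 1.0087 = 84.67400 u
The mass defect is 84.67400 − 83.97191 = 0.70209 u.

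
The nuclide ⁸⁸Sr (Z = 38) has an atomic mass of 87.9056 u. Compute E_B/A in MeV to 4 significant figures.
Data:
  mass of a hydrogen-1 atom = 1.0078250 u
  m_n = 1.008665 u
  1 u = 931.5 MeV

Z = 38, so N = A − Z = 88 − 38 = 50.
Total constituent mass: 38 × 1.0078250 + 50 × 1.008665 = 88.7306000 u
Δm = 88.7306000 − 87.9056 = 0.8250000 u
E_B = 0.8250000 × 931.5 = 768.488 MeV
Per nucleon: 768.488 / 88 = 8.733 MeV

8.733 MeV/nucleon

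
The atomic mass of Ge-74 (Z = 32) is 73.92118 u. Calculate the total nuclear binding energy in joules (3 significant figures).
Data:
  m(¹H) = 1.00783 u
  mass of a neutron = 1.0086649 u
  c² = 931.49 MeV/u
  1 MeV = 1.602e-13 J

Z = 32, so N = A − Z = 74 − 32 = 42.
Total constituent mass: 32 × 1.00783 + 42 × 1.0086649 = 74.6144858 u
The mass defect is 74.6144858 − 73.92118 = 0.6933058 u.
Converting to energy: 0.6933058 u × 931.49 MeV/u = 645.807 MeV
In joules: 645.807 MeV × 1.602e-13 J/MeV = 1.0346e-10 J

1.03e-10 J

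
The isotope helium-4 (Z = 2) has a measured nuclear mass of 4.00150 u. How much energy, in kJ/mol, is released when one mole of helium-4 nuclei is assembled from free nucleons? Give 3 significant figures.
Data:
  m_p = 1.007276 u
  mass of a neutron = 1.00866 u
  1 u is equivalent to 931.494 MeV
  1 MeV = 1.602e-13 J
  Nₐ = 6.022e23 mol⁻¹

With 2 protons and 2 neutrons (A = 4):
Mass of separated nucleons = 2(1.007276) + 2(1.00866) = 2.014552 + 2.01732 = 4.031872 u
Δm = 4.031872 − 4.00150 = 0.030372 u
E_B = 0.030372 × 931.494 = 28.2913 MeV
Per nucleus in joules: 28.2913 MeV × 1.602e-13 J/MeV = 4.5323e-12 J
Per mole: 4.5323e-12 J × 6.022e23 mol⁻¹ = 2.7294e+12 J/mol

2.73e+09 kJ/mol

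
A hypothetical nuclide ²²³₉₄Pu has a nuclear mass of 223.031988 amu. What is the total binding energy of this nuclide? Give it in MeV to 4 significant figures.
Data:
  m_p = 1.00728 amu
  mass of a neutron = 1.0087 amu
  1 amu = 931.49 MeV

1653 MeV

Total constituent mass: 94 × 1.00728 + 129 × 1.0087 = 224.80662 amu
Δm = 224.80662 − 223.031988 = 1.774632 amu
Binding energy = Δm·c² = 1.774632 × 931.49 MeV/amu = 1653.05 MeV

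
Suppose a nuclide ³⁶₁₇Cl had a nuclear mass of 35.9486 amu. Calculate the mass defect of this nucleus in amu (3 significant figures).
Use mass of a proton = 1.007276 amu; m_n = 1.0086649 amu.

With 17 protons and 19 neutrons (A = 36):
Σm = 17·m_p + 19·m_n = 17.123692 + 19.1646331 = 36.2883251 amu
The mass defect is 36.2883251 − 35.9486 = 0.3397251 amu.

0.340 amu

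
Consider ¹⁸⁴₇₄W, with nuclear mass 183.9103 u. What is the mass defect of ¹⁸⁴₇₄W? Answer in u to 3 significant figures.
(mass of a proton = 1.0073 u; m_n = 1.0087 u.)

Σm = 74·m_p + 110·m_n = 74.5402 + 110.9570 = 185.4972 u
Δm = 185.4972 − 183.9103 = 1.5869 u

1.59 u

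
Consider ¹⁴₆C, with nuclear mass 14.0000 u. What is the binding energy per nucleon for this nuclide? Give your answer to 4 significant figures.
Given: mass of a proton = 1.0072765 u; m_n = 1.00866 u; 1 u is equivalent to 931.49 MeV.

Z = 6, so N = A − Z = 14 − 6 = 8.
Mass of separated nucleons = 6(1.0072765) + 8(1.00866) = 6.0436590 + 8.06928 = 14.1129390 u
Mass defect Δm = 14.1129390 − 14.0000 = 0.1129390 u
Converting to energy: 0.1129390 u × 931.49 MeV/u = 105.202 MeV
Per nucleon: 105.202 / 14 = 7.514 MeV

7.514 MeV/nucleon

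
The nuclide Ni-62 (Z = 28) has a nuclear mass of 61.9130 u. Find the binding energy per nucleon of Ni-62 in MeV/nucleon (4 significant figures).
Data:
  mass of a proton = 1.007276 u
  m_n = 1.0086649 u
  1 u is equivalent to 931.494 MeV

The nucleus contains 28 protons and 62 − 28 = 34 neutrons.
Total constituent mass: 28 × 1.007276 + 34 × 1.0086649 = 62.4983346 u
Mass defect Δm = 62.4983346 − 61.9130 = 0.5853346 u
E_B = 0.5853346 × 931.494 = 545.236 MeV
BE/A = 545.236 MeV / 62 = 8.794 MeV/nucleon

8.794 MeV/nucleon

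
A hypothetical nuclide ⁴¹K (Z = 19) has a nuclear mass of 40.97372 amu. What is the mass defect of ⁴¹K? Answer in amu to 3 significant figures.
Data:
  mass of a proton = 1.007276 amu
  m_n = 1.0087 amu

0.356 amu

Σm = 19·m_p + 22·m_n = 19.138244 + 22.1914 = 41.329644 amu
Mass defect Δm = 41.329644 − 40.97372 = 0.355924 amu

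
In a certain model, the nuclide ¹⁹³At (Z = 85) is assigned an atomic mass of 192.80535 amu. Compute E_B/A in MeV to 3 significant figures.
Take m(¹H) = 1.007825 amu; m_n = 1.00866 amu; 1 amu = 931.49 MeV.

8.66 MeV/nucleon

The nucleus contains 85 protons and 193 − 85 = 108 neutrons.
Mass of separated nucleons = 85(1.007825) + 108(1.00866) = 85.665125 + 108.93528 = 194.600405 amu
Mass defect Δm = 194.600405 − 192.80535 = 1.795055 amu
Converting to energy: 1.795055 amu × 931.49 MeV/amu = 1672.08 MeV
Dividing by A = 193 gives 8.664 MeV per nucleon.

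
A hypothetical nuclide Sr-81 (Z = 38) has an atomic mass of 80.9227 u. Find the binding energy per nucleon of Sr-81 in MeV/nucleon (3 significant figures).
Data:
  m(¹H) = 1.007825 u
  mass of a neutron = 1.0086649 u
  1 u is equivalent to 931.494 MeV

With 38 protons and 43 neutrons (A = 81):
Σm = 38·m(¹H) + 43·m_n = 38.297350 + 43.3725907 = 81.6699407 u
Δm = 81.6699407 − 80.9227 = 0.7472407 u
Binding energy = Δm·c² = 0.7472407 × 931.494 MeV/u = 696.050 MeV
Per nucleon: 696.050 / 81 = 8.593 MeV

8.59 MeV/nucleon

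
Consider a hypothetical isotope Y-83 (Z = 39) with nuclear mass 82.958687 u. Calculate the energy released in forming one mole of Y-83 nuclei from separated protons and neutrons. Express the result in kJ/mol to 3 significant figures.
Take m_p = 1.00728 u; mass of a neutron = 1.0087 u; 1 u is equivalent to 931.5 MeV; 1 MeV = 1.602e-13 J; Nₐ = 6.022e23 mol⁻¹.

Z = 39, so N = A − Z = 83 − 39 = 44.
Total constituent mass: 39 × 1.00728 + 44 × 1.0087 = 83.66672 u
Mass defect Δm = 83.66672 − 82.958687 = 0.708033 u
Binding energy = Δm·c² = 0.708033 × 931.5 MeV/u = 659.533 MeV
Per nucleus in joules: 659.533 MeV × 1.602e-13 J/MeV = 1.0566e-10 J
Per mole: 1.0566e-10 J × 6.022e23 mol⁻¹ = 6.3628e+13 J/mol

6.36e+10 kJ/mol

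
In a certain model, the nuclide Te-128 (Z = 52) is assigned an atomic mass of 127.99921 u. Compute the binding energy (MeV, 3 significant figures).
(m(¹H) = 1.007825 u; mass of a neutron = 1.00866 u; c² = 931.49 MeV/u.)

Total constituent mass: 52 × 1.007825 + 76 × 1.00866 = 129.065060 u
The mass defect is 129.065060 − 127.99921 = 1.065850 u.
Binding energy = Δm·c² = 1.065850 × 931.49 MeV/u = 992.829 MeV

993 MeV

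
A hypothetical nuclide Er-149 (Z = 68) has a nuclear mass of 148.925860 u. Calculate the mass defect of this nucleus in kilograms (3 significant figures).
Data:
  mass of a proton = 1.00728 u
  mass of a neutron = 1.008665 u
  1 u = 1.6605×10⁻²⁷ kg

2.11e-27 kg

The nucleus contains 68 protons and 149 − 68 = 81 neutrons.
Mass of separated nucleons = 68(1.00728) + 81(1.008665) = 68.49504 + 81.701865 = 150.196905 u
The mass defect is 150.196905 − 148.925860 = 1.271045 u.
In SI units: 1.271045 u × 1.6605×10⁻²⁷ kg/u = 2.1106e-27 kg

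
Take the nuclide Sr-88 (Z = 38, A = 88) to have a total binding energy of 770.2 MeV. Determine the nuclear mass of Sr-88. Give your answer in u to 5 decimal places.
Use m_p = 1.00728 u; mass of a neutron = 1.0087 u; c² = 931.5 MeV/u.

87.88480 u

Mass defect = 770.2 MeV / (931.5 MeV/u) = 0.8268384 u
Constituent mass = 38(1.00728) + 50(1.0087) = 88.71164 u
Nuclear mass = 88.71164 − 0.8268384 = 87.8848016 u ≈ 87.88480 u (to 5 decimal places)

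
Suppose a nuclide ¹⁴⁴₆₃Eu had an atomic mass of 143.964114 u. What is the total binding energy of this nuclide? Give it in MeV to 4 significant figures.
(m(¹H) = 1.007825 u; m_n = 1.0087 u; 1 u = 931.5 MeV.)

Total constituent mass: 63 × 1.007825 + 81 × 1.0087 = 145.197675 u
Mass defect Δm = 145.197675 − 143.964114 = 1.233561 u
Binding energy = Δm·c² = 1.233561 × 931.5 MeV/u = 1149.06 MeV

1149 MeV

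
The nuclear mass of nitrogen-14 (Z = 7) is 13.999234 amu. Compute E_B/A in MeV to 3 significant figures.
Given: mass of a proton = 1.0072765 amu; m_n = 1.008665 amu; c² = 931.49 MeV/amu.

Σm = 7·m_p + 7·m_n = 7.0509355 + 7.060655 = 14.1115905 amu
Δm = 14.1115905 − 13.999234 = 0.1123565 amu
Converting to energy: 0.1123565 amu × 931.49 MeV/amu = 104.659 MeV
Dividing by A = 14 gives 7.476 MeV per nucleon.

7.48 MeV/nucleon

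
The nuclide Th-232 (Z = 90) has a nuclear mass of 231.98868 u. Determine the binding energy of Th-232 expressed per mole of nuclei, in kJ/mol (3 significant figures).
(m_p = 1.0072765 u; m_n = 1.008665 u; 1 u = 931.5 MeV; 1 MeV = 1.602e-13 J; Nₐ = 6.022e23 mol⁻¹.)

1.70e+11 kJ/mol

With 90 protons and 142 neutrons (A = 232):
Total constituent mass: 90 × 1.0072765 + 142 × 1.008665 = 233.8853150 u
The mass defect is 233.8853150 − 231.98868 = 1.8966350 u.
E_B = 1.8966350 × 931.5 = 1766.72 MeV
Per nucleus in joules: 1766.72 MeV × 1.602e-13 J/MeV = 2.8303e-10 J
Per mole: 2.8303e-10 J × 6.022e23 mol⁻¹ = 1.7044e+14 J/mol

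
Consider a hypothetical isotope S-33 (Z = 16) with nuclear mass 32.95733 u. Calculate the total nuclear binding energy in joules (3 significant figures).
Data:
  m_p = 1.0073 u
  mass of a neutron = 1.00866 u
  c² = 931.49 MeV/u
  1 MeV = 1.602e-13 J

4.58e-11 J

Mass of separated nucleons = 16(1.0073) + 17(1.00866) = 16.1168 + 17.14722 = 33.26402 u
Mass defect Δm = 33.26402 − 32.95733 = 0.30669 u
Binding energy = Δm·c² = 0.30669 × 931.49 MeV/u = 285.679 MeV
In joules: 285.679 MeV × 1.602e-13 J/MeV = 4.5766e-11 J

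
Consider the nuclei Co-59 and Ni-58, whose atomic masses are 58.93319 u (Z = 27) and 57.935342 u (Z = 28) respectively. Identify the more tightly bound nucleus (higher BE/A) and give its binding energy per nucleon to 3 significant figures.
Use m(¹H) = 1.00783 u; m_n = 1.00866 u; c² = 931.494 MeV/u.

Co-59; 8.77 MeV/nucleon

Co-59: Σm = 27(1.00783) + 32(1.00866) = 59.48853 u; Δm = 0.55534 u; E_B = 517.30 MeV; E_B/A = 8.768 MeV
Ni-58: Σm = 28(1.00783) + 30(1.00866) = 58.47904 u; Δm = 0.543698 u; E_B = 506.45 MeV; E_B/A = 8.732 MeV
Co-59 has the higher binding energy per nucleon, so it is the more tightly bound nucleus.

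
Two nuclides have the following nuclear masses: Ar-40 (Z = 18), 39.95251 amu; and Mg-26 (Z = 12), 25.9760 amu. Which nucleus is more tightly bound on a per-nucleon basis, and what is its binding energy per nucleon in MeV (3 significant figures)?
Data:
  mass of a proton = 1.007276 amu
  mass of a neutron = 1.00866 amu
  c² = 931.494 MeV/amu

Ar-40: Σm = 18(1.007276) + 22(1.00866) = 40.321488 amu; Δm = 0.368978 amu; E_B = 343.70 MeV; E_B/A = 8.593 MeV
Mg-26: Σm = 12(1.007276) + 14(1.00866) = 26.208552 amu; Δm = 0.232552 amu; E_B = 216.62 MeV; E_B/A = 8.332 MeV
Ar-40 has the higher binding energy per nucleon, so it is the more tightly bound nucleus.

Ar-40; 8.59 MeV/nucleon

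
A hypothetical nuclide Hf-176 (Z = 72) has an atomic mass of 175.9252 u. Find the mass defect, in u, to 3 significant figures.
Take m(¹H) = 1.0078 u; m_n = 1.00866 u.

1.54 u

The nucleus contains 72 protons and 176 − 72 = 104 neutrons.
Mass of separated nucleons = 72(1.0078) + 104(1.00866) = 72.5616 + 104.90064 = 177.46224 u
Mass defect Δm = 177.46224 − 175.9252 = 1.53704 u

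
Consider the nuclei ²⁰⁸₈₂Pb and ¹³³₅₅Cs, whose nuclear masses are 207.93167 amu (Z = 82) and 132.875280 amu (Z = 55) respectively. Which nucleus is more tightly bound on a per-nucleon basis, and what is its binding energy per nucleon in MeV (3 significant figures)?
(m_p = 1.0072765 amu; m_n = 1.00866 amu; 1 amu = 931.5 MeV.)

²⁰⁸₈₂Pb: Σm = 82(1.0072765) + 126(1.00866) = 209.6878330 amu; Δm = 1.7561630 amu; E_B = 1635.866 MeV; E_B/A = 7.8647 MeV
¹³³₅₅Cs: Σm = 55(1.0072765) + 78(1.00866) = 134.0756875 amu; Δm = 1.2004075 amu; E_B = 1118.18 MeV; E_B/A = 8.407 MeV
¹³³₅₅Cs has the higher binding energy per nucleon, so it is the more tightly bound nucleus.

¹³³₅₅Cs; 8.41 MeV/nucleon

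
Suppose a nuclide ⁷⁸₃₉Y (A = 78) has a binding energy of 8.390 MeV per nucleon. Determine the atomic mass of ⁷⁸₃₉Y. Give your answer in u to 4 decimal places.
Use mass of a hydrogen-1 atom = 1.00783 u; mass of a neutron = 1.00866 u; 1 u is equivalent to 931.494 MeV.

77.9406 u

Total binding energy = 78 × 8.390 = 654.420 MeV
Mass defect = 654.420 MeV / (931.494 MeV/u) = 0.702549 u
Constituent mass = 39(1.00783) + 39(1.00866) = 78.64311 u
Atomic mass = 78.64311 − 0.702549 = 77.940561 u ≈ 77.9406 u (to 4 decimal places)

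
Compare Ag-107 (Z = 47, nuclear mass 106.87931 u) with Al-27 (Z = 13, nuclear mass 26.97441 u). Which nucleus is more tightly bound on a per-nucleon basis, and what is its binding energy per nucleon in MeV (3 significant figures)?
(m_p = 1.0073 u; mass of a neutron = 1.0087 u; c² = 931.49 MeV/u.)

Ag-107: Σm = 47(1.0073) + 60(1.0087) = 107.8651 u; Δm = 0.98579 u; E_B = 918.25 MeV; E_B/A = 8.582 MeV
Al-27: Σm = 13(1.0073) + 14(1.0087) = 27.2167 u; Δm = 0.24229 u; E_B = 225.69 MeV; E_B/A = 8.359 MeV
Ag-107 has the higher binding energy per nucleon, so it is the more tightly bound nucleus.

Ag-107; 8.58 MeV/nucleon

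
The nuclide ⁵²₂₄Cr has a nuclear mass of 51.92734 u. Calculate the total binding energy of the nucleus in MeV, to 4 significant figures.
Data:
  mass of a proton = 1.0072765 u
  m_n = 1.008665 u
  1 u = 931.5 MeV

456.4 MeV

Σm = 24·m_p + 28·m_n = 24.1746360 + 28.242620 = 52.4172560 u
Mass defect Δm = 52.4172560 − 51.92734 = 0.4899160 u
Binding energy = Δm·c² = 0.4899160 × 931.5 MeV/u = 456.357 MeV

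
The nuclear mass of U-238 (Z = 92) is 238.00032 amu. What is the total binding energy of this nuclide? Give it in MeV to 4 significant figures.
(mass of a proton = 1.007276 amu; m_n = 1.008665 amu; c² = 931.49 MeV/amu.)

1802 MeV

Σm = 92·m_p + 146·m_n = 92.669392 + 147.265090 = 239.934482 amu
Mass defect Δm = 239.934482 − 238.00032 = 1.934162 amu
Binding energy = Δm·c² = 1.934162 × 931.49 MeV/amu = 1801.65 MeV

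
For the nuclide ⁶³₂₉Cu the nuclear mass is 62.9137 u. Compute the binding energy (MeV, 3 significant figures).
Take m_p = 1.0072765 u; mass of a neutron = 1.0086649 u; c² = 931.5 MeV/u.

Total constituent mass: 29 × 1.0072765 + 34 × 1.0086649 = 63.5056251 u
The mass defect is 63.5056251 − 62.9137 = 0.5919251 u.
Binding energy = Δm·c² = 0.5919251 × 931.5 MeV/u = 551.378 MeV

551 MeV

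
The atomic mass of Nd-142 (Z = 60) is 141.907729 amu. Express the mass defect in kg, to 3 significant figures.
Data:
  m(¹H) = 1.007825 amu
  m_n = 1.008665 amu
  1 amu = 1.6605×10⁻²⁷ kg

2.11e-27 kg

With 60 protons and 82 neutrons (A = 142):
Σm = 60·m(¹H) + 82·m_n = 60.469500 + 82.710530 = 143.180030 amu
Mass defect Δm = 143.180030 − 141.907729 = 1.272301 amu
In SI units: 1.272301 amu × 1.6605×10⁻²⁷ kg/amu = 2.1127e-27 kg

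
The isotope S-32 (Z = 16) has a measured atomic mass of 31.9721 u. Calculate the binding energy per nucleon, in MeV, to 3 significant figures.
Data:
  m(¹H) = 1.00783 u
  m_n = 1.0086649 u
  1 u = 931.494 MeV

With 16 protons and 16 neutrons (A = 32):
Σm = 16·m(¹H) + 16·m_n = 16.12528 + 16.1386384 = 32.2639184 u
The mass defect is 32.2639184 − 31.9721 = 0.2918184 u.
E_B = 0.2918184 × 931.494 = 271.827 MeV
BE/A = 271.827 MeV / 32 = 8.4946 MeV/nucleon

8.49 MeV/nucleon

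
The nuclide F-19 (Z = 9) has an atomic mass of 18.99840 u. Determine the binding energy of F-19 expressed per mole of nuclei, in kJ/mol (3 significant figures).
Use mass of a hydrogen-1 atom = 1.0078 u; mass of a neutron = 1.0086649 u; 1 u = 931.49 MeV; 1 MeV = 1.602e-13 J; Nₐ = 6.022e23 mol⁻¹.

1.42e+10 kJ/mol

With 9 protons and 10 neutrons (A = 19):
Total constituent mass: 9 × 1.0078 + 10 × 1.0086649 = 19.1568490 u
Δm = 19.1568490 − 18.99840 = 0.1584490 u
Binding energy = Δm·c² = 0.1584490 × 931.49 MeV/u = 147.594 MeV
Per nucleus in joules: 147.594 MeV × 1.602e-13 J/MeV = 2.3645e-11 J
Per mole: 2.3645e-11 J × 6.022e23 mol⁻¹ = 1.4239e+13 J/mol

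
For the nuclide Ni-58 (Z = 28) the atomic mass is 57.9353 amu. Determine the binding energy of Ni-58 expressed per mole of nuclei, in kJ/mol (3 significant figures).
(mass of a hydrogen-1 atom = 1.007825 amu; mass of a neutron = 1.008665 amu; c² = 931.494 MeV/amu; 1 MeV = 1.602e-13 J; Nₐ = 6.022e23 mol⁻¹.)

Total constituent mass: 28 × 1.007825 + 30 × 1.008665 = 58.479050 amu
Δm = 58.479050 − 57.9353 = 0.543750 amu
Converting to energy: 0.543750 amu × 931.494 MeV/amu = 506.500 MeV
Per nucleus in joules: 506.500 MeV × 1.602e-13 J/MeV = 8.1141e-11 J
Per mole: 8.1141e-11 J × 6.022e23 mol⁻¹ = 4.8863e+13 J/mol

4.89e+10 kJ/mol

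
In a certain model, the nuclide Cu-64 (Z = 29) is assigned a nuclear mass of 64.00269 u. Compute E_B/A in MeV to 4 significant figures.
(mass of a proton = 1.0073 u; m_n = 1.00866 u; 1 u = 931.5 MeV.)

7.454 MeV/nucleon

Z = 29, so N = A − Z = 64 − 29 = 35.
Total constituent mass: 29 × 1.0073 + 35 × 1.00866 = 64.51480 u
Δm = 64.51480 − 64.00269 = 0.51211 u
Converting to energy: 0.51211 u × 931.5 MeV/u = 477.030 MeV
Per nucleon: 477.030 / 64 = 7.454 MeV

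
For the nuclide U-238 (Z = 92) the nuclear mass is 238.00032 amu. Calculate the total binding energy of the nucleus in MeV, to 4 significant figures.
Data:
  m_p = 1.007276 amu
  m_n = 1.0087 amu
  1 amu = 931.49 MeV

1806 MeV

The nucleus contains 92 protons and 238 − 92 = 146 neutrons.
Σm = 92·m_p + 146·m_n = 92.669392 + 147.2702 = 239.939592 amu
Mass defect Δm = 239.939592 − 238.00032 = 1.939272 amu
E_B = 1.939272 × 931.49 = 1806.41 MeV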